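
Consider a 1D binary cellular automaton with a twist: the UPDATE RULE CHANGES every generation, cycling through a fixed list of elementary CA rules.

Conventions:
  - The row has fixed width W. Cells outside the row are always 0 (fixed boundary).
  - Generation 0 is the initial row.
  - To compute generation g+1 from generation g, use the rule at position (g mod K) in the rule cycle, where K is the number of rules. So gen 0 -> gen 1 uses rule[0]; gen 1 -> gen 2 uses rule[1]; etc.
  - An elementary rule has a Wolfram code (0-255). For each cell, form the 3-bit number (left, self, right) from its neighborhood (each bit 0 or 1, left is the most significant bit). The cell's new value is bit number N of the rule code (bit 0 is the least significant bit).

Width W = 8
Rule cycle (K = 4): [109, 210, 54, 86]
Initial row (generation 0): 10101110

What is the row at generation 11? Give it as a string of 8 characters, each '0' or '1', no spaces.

Gen 0: 10101110
Gen 1 (rule 109): 11111010
Gen 2 (rule 210): 01111001
Gen 3 (rule 54): 10000111
Gen 4 (rule 86): 11001001
Gen 5 (rule 109): 11001001
Gen 6 (rule 210): 01110110
Gen 7 (rule 54): 10001001
Gen 8 (rule 86): 11011111
Gen 9 (rule 109): 11110001
Gen 10 (rule 210): 01111010
Gen 11 (rule 54): 10000111

Answer: 10000111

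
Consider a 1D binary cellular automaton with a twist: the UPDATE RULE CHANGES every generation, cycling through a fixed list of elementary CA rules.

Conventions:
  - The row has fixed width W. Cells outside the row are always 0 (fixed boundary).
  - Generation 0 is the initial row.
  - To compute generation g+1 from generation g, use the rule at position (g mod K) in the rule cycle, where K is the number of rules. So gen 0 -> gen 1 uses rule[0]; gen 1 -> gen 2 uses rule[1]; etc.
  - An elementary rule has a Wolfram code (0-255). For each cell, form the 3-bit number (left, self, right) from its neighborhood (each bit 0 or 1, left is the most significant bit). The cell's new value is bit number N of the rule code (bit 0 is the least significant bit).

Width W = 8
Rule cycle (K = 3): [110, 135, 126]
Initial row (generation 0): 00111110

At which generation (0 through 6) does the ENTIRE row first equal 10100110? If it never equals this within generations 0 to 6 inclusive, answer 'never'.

Answer: never

Derivation:
Gen 0: 00111110
Gen 1 (rule 110): 01100010
Gen 2 (rule 135): 10001110
Gen 3 (rule 126): 11011011
Gen 4 (rule 110): 11111111
Gen 5 (rule 135): 01111110
Gen 6 (rule 126): 11000011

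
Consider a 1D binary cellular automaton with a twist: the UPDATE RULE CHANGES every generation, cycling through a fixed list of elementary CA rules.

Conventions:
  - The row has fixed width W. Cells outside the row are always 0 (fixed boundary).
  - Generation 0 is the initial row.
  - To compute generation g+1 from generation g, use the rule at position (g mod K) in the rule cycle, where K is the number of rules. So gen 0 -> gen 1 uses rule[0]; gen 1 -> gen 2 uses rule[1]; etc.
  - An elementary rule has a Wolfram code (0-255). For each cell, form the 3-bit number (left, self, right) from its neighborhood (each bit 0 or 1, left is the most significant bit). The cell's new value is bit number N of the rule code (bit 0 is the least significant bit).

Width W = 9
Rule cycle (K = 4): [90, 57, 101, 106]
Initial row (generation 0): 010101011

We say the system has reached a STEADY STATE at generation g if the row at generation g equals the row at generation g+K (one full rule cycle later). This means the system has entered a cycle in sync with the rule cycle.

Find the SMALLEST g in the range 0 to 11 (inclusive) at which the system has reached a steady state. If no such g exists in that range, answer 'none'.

Answer: none

Derivation:
Gen 0: 010101011
Gen 1 (rule 90): 100000011
Gen 2 (rule 57): 011111010
Gen 3 (rule 101): 000001110
Gen 4 (rule 106): 000011010
Gen 5 (rule 90): 000111001
Gen 6 (rule 57): 110100100
Gen 7 (rule 101): 011100101
Gen 8 (rule 106): 110101010
Gen 9 (rule 90): 110000001
Gen 10 (rule 57): 101111100
Gen 11 (rule 101): 110000101
Gen 12 (rule 106): 110001010
Gen 13 (rule 90): 111010001
Gen 14 (rule 57): 100101100
Gen 15 (rule 101): 100110101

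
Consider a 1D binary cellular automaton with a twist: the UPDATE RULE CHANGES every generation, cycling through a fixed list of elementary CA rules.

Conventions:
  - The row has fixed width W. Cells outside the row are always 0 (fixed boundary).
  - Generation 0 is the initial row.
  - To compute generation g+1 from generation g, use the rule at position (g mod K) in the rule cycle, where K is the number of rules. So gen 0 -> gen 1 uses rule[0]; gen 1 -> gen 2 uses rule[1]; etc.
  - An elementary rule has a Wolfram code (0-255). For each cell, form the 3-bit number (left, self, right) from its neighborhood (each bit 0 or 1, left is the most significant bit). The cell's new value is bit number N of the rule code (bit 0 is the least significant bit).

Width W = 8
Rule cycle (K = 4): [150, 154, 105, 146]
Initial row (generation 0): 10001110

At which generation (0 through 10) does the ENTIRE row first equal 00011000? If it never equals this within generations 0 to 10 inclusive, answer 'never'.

Answer: never

Derivation:
Gen 0: 10001110
Gen 1 (rule 150): 11010101
Gen 2 (rule 154): 10000000
Gen 3 (rule 105): 00111111
Gen 4 (rule 146): 01011110
Gen 5 (rule 150): 11001101
Gen 6 (rule 154): 10111000
Gen 7 (rule 105): 01101011
Gen 8 (rule 146): 10000000
Gen 9 (rule 150): 11000000
Gen 10 (rule 154): 10100000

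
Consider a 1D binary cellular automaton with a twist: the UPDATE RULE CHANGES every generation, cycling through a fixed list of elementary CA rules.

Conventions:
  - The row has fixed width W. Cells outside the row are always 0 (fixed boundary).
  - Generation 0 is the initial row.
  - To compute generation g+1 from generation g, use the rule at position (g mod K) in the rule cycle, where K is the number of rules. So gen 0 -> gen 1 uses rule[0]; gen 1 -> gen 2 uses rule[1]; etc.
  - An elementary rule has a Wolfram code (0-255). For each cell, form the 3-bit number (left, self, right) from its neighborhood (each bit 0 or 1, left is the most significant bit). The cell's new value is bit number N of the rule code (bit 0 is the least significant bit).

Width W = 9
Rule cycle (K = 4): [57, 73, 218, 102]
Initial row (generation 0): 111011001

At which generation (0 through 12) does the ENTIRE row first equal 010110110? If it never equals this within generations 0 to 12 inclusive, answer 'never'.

Gen 0: 111011001
Gen 1 (rule 57): 100110100
Gen 2 (rule 73): 000110001
Gen 3 (rule 218): 001111010
Gen 4 (rule 102): 010001110
Gen 5 (rule 57): 001101001
Gen 6 (rule 73): 101100000
Gen 7 (rule 218): 001110000
Gen 8 (rule 102): 010010000
Gen 9 (rule 57): 001001111
Gen 10 (rule 73): 100001001
Gen 11 (rule 218): 010010110
Gen 12 (rule 102): 110111010

Answer: never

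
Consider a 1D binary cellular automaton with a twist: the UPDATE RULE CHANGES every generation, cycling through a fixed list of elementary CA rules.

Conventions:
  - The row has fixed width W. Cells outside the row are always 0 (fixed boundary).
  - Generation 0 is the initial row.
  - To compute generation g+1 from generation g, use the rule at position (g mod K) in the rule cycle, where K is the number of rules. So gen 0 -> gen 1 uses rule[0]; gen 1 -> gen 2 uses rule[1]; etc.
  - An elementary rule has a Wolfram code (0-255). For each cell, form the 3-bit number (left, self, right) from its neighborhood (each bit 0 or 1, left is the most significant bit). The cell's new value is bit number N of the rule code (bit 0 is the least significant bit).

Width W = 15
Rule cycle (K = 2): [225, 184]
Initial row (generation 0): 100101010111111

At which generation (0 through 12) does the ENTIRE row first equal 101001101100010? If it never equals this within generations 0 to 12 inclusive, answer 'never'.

Answer: never

Derivation:
Gen 0: 100101010111111
Gen 1 (rule 225): 000010101011111
Gen 2 (rule 184): 000001010111110
Gen 3 (rule 225): 111100101011110
Gen 4 (rule 184): 111010010111101
Gen 5 (rule 225): 011100001011110
Gen 6 (rule 184): 011010000111101
Gen 7 (rule 225): 001100110011110
Gen 8 (rule 184): 001010101011101
Gen 9 (rule 225): 100101010101110
Gen 10 (rule 184): 010010101011101
Gen 11 (rule 225): 000001010101110
Gen 12 (rule 184): 000000101011101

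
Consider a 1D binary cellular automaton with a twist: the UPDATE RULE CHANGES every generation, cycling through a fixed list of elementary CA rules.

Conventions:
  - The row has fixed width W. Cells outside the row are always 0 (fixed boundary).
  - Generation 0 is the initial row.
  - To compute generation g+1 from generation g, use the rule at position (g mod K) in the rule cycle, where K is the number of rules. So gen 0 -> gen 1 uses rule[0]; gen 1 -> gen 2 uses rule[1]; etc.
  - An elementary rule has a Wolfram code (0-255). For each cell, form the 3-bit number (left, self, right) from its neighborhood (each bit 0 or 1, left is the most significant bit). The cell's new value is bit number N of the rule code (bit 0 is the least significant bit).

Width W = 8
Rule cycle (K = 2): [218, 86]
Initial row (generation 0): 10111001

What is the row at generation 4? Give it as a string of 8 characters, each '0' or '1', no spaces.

Answer: 10111001

Derivation:
Gen 0: 10111001
Gen 1 (rule 218): 00111110
Gen 2 (rule 86): 01000011
Gen 3 (rule 218): 10100111
Gen 4 (rule 86): 10111001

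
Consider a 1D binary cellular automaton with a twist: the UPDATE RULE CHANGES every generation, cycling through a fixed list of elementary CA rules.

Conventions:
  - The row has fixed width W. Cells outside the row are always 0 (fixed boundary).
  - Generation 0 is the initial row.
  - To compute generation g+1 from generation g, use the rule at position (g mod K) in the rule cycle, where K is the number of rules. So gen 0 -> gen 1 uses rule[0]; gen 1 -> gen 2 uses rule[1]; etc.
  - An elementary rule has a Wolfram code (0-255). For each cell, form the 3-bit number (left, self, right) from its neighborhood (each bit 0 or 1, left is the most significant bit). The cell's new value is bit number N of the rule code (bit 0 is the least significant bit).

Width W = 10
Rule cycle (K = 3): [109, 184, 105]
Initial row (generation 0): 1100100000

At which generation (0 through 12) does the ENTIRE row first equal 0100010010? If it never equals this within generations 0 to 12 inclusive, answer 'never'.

Gen 0: 1100100000
Gen 1 (rule 109): 1100101111
Gen 2 (rule 184): 1010011110
Gen 3 (rule 105): 0100010010
Gen 4 (rule 109): 0101010010
Gen 5 (rule 184): 0010101001
Gen 6 (rule 105): 1001010000
Gen 7 (rule 109): 1001110111
Gen 8 (rule 184): 0101101110
Gen 9 (rule 105): 0011111010
Gen 10 (rule 109): 1010001110
Gen 11 (rule 184): 0101001101
Gen 12 (rule 105): 0010001110

Answer: 3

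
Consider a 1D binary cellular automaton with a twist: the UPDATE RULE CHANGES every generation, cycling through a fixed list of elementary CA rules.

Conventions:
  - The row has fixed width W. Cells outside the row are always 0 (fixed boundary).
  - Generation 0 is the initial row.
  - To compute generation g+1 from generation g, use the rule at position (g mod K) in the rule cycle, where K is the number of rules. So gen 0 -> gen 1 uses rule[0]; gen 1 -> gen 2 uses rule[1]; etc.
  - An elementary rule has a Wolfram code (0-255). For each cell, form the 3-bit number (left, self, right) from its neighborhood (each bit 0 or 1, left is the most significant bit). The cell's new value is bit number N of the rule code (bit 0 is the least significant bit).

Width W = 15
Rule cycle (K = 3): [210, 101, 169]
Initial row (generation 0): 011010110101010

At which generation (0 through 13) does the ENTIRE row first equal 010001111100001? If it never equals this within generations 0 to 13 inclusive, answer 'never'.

Answer: 11

Derivation:
Gen 0: 011010110101010
Gen 1 (rule 210): 101000010000001
Gen 2 (rule 101): 111011010111101
Gen 3 (rule 169): 110110101111010
Gen 4 (rule 210): 010010000111001
Gen 5 (rule 101): 010010110001001
Gen 6 (rule 169): 000001100100000
Gen 7 (rule 210): 000010111010000
Gen 8 (rule 101): 111011001110111
Gen 9 (rule 169): 110110001101110
Gen 10 (rule 210): 010011010100111
Gen 11 (rule 101): 010001111100001
Gen 12 (rule 169): 000101111001100
Gen 13 (rule 210): 001000111110110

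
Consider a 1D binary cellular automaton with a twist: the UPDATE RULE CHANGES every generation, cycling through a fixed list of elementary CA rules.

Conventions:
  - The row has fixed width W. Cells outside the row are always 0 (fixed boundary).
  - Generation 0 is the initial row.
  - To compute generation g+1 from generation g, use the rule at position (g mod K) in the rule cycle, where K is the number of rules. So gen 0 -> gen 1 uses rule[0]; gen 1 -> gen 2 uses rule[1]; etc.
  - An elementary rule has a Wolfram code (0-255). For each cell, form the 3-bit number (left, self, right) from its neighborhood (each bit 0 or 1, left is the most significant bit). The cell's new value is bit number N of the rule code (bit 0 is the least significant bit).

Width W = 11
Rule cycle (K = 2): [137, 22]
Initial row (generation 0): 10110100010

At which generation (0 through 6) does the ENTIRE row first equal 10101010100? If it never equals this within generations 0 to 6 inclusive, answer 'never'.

Gen 0: 10110100010
Gen 1 (rule 137): 00100001000
Gen 2 (rule 22): 01110011100
Gen 3 (rule 137): 01100011001
Gen 4 (rule 22): 10010100111
Gen 5 (rule 137): 00000000110
Gen 6 (rule 22): 00000001001

Answer: never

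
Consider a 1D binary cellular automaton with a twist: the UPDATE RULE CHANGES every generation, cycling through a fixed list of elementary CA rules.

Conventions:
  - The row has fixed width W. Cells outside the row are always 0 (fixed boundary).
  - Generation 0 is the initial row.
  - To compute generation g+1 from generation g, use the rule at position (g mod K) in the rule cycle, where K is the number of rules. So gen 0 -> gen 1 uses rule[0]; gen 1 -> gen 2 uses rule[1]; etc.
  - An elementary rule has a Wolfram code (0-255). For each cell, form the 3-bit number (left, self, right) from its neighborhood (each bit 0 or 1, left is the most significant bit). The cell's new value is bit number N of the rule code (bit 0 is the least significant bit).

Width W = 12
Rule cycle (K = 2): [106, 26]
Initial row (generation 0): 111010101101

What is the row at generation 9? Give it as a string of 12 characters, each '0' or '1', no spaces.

Answer: 110100001010

Derivation:
Gen 0: 111010101101
Gen 1 (rule 106): 101101011110
Gen 2 (rule 26): 001000010001
Gen 3 (rule 106): 010000100010
Gen 4 (rule 26): 101001010101
Gen 5 (rule 106): 010010101010
Gen 6 (rule 26): 101100000001
Gen 7 (rule 106): 011100000010
Gen 8 (rule 26): 110010000101
Gen 9 (rule 106): 110100001010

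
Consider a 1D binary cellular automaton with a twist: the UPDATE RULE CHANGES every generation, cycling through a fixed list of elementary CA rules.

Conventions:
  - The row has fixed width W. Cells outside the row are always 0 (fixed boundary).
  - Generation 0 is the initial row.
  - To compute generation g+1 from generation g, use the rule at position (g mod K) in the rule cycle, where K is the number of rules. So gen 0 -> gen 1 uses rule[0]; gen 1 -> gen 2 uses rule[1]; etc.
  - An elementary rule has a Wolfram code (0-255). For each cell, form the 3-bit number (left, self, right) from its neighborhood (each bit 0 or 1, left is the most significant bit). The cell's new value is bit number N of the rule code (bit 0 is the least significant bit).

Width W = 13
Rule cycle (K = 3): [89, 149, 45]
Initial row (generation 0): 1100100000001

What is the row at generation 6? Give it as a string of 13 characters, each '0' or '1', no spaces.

Answer: 0101010111010

Derivation:
Gen 0: 1100100000001
Gen 1 (rule 89): 1110011111100
Gen 2 (rule 149): 0101001111011
Gen 3 (rule 45): 0111001000110
Gen 4 (rule 89): 0101100110111
Gen 5 (rule 149): 0100010000010
Gen 6 (rule 45): 0101010111010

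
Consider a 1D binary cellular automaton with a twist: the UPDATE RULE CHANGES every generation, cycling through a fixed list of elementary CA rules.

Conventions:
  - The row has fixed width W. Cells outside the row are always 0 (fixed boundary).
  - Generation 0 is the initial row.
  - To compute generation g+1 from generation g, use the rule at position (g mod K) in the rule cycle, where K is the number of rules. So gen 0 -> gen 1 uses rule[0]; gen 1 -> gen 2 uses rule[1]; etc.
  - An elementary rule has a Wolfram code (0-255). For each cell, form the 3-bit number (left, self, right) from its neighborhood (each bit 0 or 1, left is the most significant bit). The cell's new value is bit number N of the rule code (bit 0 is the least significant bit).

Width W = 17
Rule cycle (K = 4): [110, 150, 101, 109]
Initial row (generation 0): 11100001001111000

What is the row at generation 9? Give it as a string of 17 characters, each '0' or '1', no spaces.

Gen 0: 11100001001111000
Gen 1 (rule 110): 10100011011001000
Gen 2 (rule 150): 10110100000111100
Gen 3 (rule 101): 11011101110000101
Gen 4 (rule 109): 11110111010110111
Gen 5 (rule 110): 10011101111111101
Gen 6 (rule 150): 11101000111111001
Gen 7 (rule 101): 00111010000001001
Gen 8 (rule 109): 10101110111101001
Gen 9 (rule 110): 11111011100111011

Answer: 11111011100111011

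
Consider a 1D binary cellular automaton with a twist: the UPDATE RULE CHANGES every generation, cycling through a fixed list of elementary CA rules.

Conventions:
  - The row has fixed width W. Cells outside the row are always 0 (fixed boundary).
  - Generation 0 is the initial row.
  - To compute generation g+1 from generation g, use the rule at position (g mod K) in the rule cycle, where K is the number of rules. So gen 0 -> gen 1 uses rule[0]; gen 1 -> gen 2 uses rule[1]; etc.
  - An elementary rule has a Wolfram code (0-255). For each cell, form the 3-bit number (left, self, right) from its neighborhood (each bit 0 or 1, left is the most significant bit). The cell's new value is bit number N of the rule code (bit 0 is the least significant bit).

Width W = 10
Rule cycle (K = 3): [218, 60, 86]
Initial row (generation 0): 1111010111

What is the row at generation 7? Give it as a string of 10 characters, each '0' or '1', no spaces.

Gen 0: 1111010111
Gen 1 (rule 218): 1111000111
Gen 2 (rule 60): 1000100100
Gen 3 (rule 86): 1101111110
Gen 4 (rule 218): 1101111111
Gen 5 (rule 60): 1011000000
Gen 6 (rule 86): 1001100000
Gen 7 (rule 218): 0111110000

Answer: 0111110000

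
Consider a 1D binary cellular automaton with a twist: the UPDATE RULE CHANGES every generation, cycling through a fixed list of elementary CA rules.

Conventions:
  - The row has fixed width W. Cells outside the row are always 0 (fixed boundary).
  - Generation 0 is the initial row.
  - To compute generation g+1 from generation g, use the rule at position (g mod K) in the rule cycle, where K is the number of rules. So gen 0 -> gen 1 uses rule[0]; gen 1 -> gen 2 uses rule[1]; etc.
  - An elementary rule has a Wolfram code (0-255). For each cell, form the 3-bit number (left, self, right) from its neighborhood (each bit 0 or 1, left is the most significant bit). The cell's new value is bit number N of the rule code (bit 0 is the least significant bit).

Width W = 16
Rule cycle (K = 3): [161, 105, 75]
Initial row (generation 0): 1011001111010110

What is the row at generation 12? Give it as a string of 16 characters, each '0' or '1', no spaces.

Gen 0: 1011001111010110
Gen 1 (rule 161): 0100000110101000
Gen 2 (rule 105): 0001110111010011
Gen 3 (rule 75): 1111010101000111
Gen 4 (rule 161): 0110101010010010
Gen 5 (rule 105): 0111010100000000
Gen 6 (rule 75): 1101000001111111
Gen 7 (rule 161): 0010011100111110
Gen 8 (rule 105): 1000010100100010
Gen 9 (rule 75): 0011100001001100
Gen 10 (rule 161): 1001001100000001
Gen 11 (rule 105): 0000001101111100
Gen 12 (rule 75): 1111111101000101

Answer: 1111111101000101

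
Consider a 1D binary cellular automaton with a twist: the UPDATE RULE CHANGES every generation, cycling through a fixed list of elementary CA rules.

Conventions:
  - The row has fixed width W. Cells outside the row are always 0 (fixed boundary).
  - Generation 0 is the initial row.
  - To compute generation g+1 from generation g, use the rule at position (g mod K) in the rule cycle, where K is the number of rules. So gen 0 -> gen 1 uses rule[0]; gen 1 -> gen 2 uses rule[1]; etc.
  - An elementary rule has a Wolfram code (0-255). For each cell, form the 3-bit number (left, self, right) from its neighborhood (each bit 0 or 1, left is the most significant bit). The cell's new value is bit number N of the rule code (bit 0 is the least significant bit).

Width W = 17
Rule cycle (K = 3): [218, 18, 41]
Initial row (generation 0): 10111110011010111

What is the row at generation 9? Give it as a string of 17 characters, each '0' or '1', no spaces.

Answer: 00011111111111111

Derivation:
Gen 0: 10111110011010111
Gen 1 (rule 218): 00111111111000111
Gen 2 (rule 18): 01000000000101000
Gen 3 (rule 41): 00011111110010011
Gen 4 (rule 218): 00111111111101111
Gen 5 (rule 18): 01000000000000000
Gen 6 (rule 41): 00011111111111111
Gen 7 (rule 218): 00111111111111111
Gen 8 (rule 18): 01000000000000000
Gen 9 (rule 41): 00011111111111111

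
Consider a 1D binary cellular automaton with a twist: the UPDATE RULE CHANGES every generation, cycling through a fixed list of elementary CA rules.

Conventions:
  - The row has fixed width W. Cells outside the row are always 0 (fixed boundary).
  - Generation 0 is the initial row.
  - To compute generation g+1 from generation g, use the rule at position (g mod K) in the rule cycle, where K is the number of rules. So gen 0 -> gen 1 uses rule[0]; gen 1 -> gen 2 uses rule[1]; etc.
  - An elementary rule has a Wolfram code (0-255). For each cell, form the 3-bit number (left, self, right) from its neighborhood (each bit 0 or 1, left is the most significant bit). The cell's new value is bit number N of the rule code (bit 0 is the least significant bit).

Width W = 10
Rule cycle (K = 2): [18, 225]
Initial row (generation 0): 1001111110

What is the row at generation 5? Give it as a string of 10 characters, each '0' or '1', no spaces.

Answer: 0010000100

Derivation:
Gen 0: 1001111110
Gen 1 (rule 18): 0110000001
Gen 2 (rule 225): 0010111100
Gen 3 (rule 18): 0100000010
Gen 4 (rule 225): 0001111000
Gen 5 (rule 18): 0010000100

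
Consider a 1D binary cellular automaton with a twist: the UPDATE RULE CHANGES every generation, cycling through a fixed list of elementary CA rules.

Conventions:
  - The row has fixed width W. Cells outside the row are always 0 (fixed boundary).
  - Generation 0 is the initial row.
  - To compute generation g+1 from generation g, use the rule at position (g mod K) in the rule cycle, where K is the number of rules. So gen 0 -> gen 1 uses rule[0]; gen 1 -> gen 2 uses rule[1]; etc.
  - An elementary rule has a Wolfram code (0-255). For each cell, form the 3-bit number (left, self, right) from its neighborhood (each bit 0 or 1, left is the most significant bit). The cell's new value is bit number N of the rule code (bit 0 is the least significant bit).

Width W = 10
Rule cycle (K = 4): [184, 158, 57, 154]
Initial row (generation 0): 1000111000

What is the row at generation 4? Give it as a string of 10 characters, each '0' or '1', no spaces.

Answer: 0100100000

Derivation:
Gen 0: 1000111000
Gen 1 (rule 184): 0100110100
Gen 2 (rule 158): 1111100110
Gen 3 (rule 57): 1000010101
Gen 4 (rule 154): 0100100000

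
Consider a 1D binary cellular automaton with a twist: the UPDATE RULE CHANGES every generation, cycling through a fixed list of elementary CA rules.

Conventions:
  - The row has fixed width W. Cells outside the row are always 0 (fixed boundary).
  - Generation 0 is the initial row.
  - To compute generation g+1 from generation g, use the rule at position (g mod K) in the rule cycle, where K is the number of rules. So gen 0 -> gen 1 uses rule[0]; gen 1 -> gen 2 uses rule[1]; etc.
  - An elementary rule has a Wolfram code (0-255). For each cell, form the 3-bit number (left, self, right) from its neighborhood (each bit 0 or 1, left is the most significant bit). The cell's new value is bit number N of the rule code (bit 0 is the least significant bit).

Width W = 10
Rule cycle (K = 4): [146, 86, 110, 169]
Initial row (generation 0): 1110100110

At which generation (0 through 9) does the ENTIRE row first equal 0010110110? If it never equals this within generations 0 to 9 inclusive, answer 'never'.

Answer: 9

Derivation:
Gen 0: 1110100110
Gen 1 (rule 146): 0100011001
Gen 2 (rule 86): 1110101111
Gen 3 (rule 110): 1011111001
Gen 4 (rule 169): 0111110000
Gen 5 (rule 146): 1011101000
Gen 6 (rule 86): 1000101100
Gen 7 (rule 110): 1001111100
Gen 8 (rule 169): 0001111001
Gen 9 (rule 146): 0010110110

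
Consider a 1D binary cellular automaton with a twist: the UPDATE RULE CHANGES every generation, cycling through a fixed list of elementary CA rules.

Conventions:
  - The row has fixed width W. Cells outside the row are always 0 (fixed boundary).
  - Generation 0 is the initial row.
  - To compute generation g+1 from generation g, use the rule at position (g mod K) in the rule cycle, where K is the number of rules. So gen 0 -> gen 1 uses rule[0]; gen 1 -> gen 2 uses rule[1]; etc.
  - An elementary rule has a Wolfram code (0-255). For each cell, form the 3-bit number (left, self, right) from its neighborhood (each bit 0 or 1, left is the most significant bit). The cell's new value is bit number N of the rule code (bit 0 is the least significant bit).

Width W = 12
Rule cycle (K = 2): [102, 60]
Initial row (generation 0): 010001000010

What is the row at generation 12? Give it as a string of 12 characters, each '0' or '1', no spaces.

Gen 0: 010001000010
Gen 1 (rule 102): 110011000110
Gen 2 (rule 60): 101010100101
Gen 3 (rule 102): 111111101111
Gen 4 (rule 60): 100000011000
Gen 5 (rule 102): 100000101000
Gen 6 (rule 60): 110000111100
Gen 7 (rule 102): 010001000100
Gen 8 (rule 60): 011001100110
Gen 9 (rule 102): 101010101010
Gen 10 (rule 60): 111111111111
Gen 11 (rule 102): 000000000001
Gen 12 (rule 60): 000000000001

Answer: 000000000001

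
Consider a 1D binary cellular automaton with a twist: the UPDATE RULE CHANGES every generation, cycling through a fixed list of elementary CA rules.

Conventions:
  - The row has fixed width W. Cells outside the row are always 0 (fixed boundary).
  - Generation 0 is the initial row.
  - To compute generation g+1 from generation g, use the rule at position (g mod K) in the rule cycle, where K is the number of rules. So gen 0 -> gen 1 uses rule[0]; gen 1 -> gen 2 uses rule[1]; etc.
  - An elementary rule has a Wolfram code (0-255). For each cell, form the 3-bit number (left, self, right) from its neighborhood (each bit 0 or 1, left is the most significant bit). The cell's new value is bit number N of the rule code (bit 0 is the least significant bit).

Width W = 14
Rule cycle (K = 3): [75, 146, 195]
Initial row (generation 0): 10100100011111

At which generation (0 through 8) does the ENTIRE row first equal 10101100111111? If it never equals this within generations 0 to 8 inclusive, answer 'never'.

Answer: 4

Derivation:
Gen 0: 10100100011111
Gen 1 (rule 75): 00001001110001
Gen 2 (rule 146): 00010110101010
Gen 3 (rule 195): 11100010000000
Gen 4 (rule 75): 10101100111111
Gen 5 (rule 146): 00000011011110
Gen 6 (rule 195): 11111101001110
Gen 7 (rule 75): 10000100011010
Gen 8 (rule 146): 01001010100001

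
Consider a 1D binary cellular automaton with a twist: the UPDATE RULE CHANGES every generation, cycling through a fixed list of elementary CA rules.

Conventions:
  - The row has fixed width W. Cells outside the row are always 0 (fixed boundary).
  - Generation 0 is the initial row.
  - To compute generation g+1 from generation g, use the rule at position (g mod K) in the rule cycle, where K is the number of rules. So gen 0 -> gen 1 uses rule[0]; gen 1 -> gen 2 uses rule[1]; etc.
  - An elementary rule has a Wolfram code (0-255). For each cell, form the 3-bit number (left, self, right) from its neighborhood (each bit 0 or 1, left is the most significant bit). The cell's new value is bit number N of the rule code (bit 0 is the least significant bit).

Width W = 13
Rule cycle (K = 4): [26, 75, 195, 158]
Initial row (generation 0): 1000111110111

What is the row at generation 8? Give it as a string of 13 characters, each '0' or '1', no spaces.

Gen 0: 1000111110111
Gen 1 (rule 26): 0101100000100
Gen 2 (rule 75): 1001101111001
Gen 3 (rule 195): 0010100111010
Gen 4 (rule 158): 0110111110011
Gen 5 (rule 26): 1100100001110
Gen 6 (rule 75): 1101001111010
Gen 7 (rule 195): 0100010111000
Gen 8 (rule 158): 1110110110100

Answer: 1110110110100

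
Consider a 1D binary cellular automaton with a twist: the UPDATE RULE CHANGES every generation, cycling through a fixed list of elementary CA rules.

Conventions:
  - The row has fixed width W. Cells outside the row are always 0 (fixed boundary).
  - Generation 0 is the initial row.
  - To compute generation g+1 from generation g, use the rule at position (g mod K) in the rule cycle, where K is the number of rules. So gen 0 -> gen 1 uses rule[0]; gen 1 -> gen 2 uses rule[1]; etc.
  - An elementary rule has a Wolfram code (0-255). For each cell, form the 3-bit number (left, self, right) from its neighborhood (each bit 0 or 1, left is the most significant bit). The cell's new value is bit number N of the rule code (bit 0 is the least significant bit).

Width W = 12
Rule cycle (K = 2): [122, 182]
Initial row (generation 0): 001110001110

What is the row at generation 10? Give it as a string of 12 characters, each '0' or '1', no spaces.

Gen 0: 001110001110
Gen 1 (rule 122): 011011011011
Gen 2 (rule 182): 100100100100
Gen 3 (rule 122): 011011011010
Gen 4 (rule 182): 100100100111
Gen 5 (rule 122): 011011011101
Gen 6 (rule 182): 100100101011
Gen 7 (rule 122): 011011010111
Gen 8 (rule 182): 100100111010
Gen 9 (rule 122): 011011101101
Gen 10 (rule 182): 100101010011

Answer: 100101010011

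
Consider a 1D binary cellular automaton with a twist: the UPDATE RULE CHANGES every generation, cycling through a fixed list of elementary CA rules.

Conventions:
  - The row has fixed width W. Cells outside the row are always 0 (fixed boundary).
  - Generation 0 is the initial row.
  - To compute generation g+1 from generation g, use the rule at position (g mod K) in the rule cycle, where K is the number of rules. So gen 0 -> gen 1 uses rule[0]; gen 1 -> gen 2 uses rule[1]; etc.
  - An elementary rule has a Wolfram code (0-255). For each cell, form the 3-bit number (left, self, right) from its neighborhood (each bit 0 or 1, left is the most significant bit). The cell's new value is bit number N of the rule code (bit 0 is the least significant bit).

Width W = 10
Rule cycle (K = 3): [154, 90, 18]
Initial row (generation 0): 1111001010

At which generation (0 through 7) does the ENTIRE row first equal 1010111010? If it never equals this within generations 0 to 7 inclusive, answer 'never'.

Answer: 2

Derivation:
Gen 0: 1111001010
Gen 1 (rule 154): 1110110001
Gen 2 (rule 90): 1010111010
Gen 3 (rule 18): 0000000001
Gen 4 (rule 154): 0000000010
Gen 5 (rule 90): 0000000101
Gen 6 (rule 18): 0000001000
Gen 7 (rule 154): 0000010100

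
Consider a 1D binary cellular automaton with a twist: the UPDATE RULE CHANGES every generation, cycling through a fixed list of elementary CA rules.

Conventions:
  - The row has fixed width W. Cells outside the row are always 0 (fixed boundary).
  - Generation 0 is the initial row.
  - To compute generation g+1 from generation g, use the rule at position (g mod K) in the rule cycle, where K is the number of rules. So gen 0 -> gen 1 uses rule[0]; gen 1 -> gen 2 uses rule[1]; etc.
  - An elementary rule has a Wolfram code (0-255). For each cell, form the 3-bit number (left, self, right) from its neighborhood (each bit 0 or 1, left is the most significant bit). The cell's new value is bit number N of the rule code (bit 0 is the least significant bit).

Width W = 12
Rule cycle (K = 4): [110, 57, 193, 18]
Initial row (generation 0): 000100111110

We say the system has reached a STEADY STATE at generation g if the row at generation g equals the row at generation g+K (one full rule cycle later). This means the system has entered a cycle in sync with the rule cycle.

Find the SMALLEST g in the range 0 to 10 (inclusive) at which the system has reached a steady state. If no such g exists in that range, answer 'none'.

Answer: none

Derivation:
Gen 0: 000100111110
Gen 1 (rule 110): 001101100010
Gen 2 (rule 57): 101011011001
Gen 3 (rule 193): 000001001000
Gen 4 (rule 18): 000010110100
Gen 5 (rule 110): 000111111100
Gen 6 (rule 57): 110100000011
Gen 7 (rule 193): 010001111001
Gen 8 (rule 18): 101010000110
Gen 9 (rule 110): 111110001110
Gen 10 (rule 57): 100001101001
Gen 11 (rule 193): 001100100000
Gen 12 (rule 18): 010011010000
Gen 13 (rule 110): 110111110000
Gen 14 (rule 57): 101100001111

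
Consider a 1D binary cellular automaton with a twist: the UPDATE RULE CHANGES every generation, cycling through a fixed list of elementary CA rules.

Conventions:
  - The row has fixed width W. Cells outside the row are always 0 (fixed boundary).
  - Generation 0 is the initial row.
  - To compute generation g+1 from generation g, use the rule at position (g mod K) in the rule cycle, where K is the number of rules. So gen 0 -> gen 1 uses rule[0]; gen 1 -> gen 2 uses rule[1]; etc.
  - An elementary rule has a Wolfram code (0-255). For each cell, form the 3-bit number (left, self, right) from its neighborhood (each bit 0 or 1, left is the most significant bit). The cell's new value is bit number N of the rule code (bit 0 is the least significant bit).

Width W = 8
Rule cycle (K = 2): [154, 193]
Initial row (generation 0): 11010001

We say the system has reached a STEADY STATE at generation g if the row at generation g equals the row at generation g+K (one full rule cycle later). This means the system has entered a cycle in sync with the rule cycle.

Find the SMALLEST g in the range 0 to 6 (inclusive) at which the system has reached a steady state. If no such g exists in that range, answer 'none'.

Answer: none

Derivation:
Gen 0: 11010001
Gen 1 (rule 154): 10001010
Gen 2 (rule 193): 00100000
Gen 3 (rule 154): 01010000
Gen 4 (rule 193): 00000111
Gen 5 (rule 154): 00001110
Gen 6 (rule 193): 11100110
Gen 7 (rule 154): 11011101
Gen 8 (rule 193): 01001100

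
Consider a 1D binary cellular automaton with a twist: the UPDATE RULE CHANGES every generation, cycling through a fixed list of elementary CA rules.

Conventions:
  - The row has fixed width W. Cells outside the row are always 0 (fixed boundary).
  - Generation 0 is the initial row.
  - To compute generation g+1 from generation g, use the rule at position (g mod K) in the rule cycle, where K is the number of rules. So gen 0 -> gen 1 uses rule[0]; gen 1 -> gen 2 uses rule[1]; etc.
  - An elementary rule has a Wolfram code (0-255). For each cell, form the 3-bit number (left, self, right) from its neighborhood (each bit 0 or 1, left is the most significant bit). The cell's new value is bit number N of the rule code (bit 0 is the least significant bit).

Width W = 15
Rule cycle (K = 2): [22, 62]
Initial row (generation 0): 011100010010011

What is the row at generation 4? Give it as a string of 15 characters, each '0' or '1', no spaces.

Answer: 000000111001100

Derivation:
Gen 0: 011100010010011
Gen 1 (rule 22): 100010111111100
Gen 2 (rule 62): 110111100000010
Gen 3 (rule 22): 000000010000111
Gen 4 (rule 62): 000000111001100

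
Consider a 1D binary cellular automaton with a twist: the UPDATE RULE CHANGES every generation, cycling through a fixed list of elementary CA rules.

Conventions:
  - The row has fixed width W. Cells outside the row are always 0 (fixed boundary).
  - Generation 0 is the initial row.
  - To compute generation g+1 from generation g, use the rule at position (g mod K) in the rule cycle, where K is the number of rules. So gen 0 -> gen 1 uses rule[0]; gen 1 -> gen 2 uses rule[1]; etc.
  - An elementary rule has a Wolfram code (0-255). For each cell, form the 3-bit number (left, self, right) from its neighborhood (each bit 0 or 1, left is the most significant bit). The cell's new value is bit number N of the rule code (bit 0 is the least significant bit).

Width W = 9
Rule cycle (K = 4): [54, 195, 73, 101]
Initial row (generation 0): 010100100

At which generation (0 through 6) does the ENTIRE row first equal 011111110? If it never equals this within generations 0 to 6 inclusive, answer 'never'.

Gen 0: 010100100
Gen 1 (rule 54): 111111110
Gen 2 (rule 195): 011111110
Gen 3 (rule 73): 010000010
Gen 4 (rule 101): 010111010
Gen 5 (rule 54): 111000111
Gen 6 (rule 195): 011011011

Answer: 2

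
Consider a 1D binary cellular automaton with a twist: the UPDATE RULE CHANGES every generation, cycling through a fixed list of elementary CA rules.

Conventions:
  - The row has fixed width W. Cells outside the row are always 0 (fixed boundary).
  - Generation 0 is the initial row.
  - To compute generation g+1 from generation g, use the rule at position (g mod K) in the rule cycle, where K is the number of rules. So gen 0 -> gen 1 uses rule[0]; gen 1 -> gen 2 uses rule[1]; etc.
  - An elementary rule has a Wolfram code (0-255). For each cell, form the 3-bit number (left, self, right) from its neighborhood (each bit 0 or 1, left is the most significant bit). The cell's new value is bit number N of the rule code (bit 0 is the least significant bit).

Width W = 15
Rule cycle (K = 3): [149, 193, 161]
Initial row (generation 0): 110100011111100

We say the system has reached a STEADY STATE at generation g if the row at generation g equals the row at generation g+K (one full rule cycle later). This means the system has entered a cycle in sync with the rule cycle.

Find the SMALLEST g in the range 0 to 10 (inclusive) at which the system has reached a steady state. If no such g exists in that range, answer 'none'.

Answer: none

Derivation:
Gen 0: 110100011111100
Gen 1 (rule 149): 000111001111011
Gen 2 (rule 193): 110011000111001
Gen 3 (rule 161): 000000010010000
Gen 4 (rule 149): 111111011011111
Gen 5 (rule 193): 011111001001111
Gen 6 (rule 161): 001110000000110
Gen 7 (rule 149): 100101111110001
Gen 8 (rule 193): 000000111110100
Gen 9 (rule 161): 111110011101001
Gen 10 (rule 149): 011101001001101
Gen 11 (rule 193): 001100000000100
Gen 12 (rule 161): 100001111110001
Gen 13 (rule 149): 111100111101101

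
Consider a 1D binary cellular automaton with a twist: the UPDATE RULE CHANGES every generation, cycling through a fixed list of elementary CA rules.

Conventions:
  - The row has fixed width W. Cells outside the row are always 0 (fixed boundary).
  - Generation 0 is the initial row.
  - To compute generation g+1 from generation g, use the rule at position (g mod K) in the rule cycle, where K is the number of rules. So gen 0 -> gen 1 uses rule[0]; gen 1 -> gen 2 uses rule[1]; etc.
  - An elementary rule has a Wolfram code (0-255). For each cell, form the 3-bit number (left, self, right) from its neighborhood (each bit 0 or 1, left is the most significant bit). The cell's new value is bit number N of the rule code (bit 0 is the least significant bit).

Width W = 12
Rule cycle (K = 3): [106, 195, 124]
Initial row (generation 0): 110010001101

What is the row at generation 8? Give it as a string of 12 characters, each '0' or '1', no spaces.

Answer: 010011011010

Derivation:
Gen 0: 110010001101
Gen 1 (rule 106): 110100011110
Gen 2 (rule 195): 010001101110
Gen 3 (rule 124): 011001111011
Gen 4 (rule 106): 111011001111
Gen 5 (rule 195): 011001010111
Gen 6 (rule 124): 011101111101
Gen 7 (rule 106): 110111000110
Gen 8 (rule 195): 010011011010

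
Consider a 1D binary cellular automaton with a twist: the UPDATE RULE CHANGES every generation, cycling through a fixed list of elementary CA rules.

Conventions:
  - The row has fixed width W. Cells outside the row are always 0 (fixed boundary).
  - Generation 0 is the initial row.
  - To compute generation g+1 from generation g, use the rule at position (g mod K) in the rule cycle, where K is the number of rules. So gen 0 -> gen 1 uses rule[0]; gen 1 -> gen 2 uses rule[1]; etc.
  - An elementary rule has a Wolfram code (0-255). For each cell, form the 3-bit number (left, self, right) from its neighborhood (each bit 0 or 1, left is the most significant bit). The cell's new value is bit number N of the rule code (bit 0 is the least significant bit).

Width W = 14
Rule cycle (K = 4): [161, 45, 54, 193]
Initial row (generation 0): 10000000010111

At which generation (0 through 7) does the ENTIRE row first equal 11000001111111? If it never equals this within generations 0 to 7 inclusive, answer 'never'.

Answer: 7

Derivation:
Gen 0: 10000000010111
Gen 1 (rule 161): 00111111001010
Gen 2 (rule 45): 10100000001110
Gen 3 (rule 54): 11110000010001
Gen 4 (rule 193): 01110111000100
Gen 5 (rule 161): 00101010010001
Gen 6 (rule 45): 10111110010101
Gen 7 (rule 54): 11000001111111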